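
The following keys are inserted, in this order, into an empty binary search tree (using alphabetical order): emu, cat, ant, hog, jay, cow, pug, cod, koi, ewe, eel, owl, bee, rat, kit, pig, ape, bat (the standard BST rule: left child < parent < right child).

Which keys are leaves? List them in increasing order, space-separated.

bat cod eel ewe kit pig rat

emu: root
cat: left child of emu (depth 1)
ant: left child of cat (depth 2)
hog: right child of emu (depth 1)
jay: right child of hog (depth 2)
cow: right child of cat (depth 2)
pug: right child of jay (depth 3)
cod: left child of cow (depth 3)
koi: left child of pug (depth 4)
ewe: left child of hog (depth 2)
eel: right child of cow (depth 3)
owl: right child of koi (depth 5)
bee: right child of ant (depth 3)
rat: right child of pug (depth 4)
kit: left child of koi (depth 5)
pig: right child of owl (depth 6)
ape: left child of bee (depth 4)
bat: right child of ape (depth 5)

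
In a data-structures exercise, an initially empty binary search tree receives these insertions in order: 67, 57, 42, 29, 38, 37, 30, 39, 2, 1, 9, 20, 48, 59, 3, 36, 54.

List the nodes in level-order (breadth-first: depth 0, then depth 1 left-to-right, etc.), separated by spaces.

67 57 42 59 29 48 2 38 54 1 9 37 39 3 20 30 36

Resulting structure (node: left, right):
  67: L=57, R=–
  57: L=42, R=59
  42: L=29, R=48
  29: L=2, R=38
  38: L=37, R=39
  37: L=30, R=–
  30: L=–, R=36
  39: L=–, R=–
  2: L=1, R=9
  1: L=–, R=–
  9: L=3, R=20
  20: L=–, R=–
  48: L=–, R=54
  59: L=–, R=–
  3: L=–, R=–
  36: L=–, R=–
  54: L=–, R=–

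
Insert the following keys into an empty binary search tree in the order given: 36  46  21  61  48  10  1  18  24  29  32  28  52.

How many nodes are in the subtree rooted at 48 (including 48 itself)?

2

36: root
46: right child of 36 (depth 1)
21: left child of 36 (depth 1)
61: right child of 46 (depth 2)
48: left child of 61 (depth 3)
10: left child of 21 (depth 2)
1: left child of 10 (depth 3)
18: right child of 10 (depth 3)
24: right child of 21 (depth 2)
29: right child of 24 (depth 3)
32: right child of 29 (depth 4)
28: left child of 29 (depth 4)
52: right child of 48 (depth 4)

Subtree rooted at 48 contains: 48, 52 — 2 nodes.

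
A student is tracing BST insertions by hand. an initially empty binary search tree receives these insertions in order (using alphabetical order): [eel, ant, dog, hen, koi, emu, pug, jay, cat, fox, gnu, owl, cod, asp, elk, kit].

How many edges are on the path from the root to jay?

3

eel: root
ant: left child of eel (depth 1)
dog: right child of ant (depth 2)
hen: right child of eel (depth 1)
koi: right child of hen (depth 2)
emu: left child of hen (depth 2)
pug: right child of koi (depth 3)
jay: left child of koi (depth 3)
cat: left child of dog (depth 3)
fox: right child of emu (depth 3)
gnu: right child of fox (depth 4)
owl: left child of pug (depth 4)
cod: right child of cat (depth 4)
asp: left child of cat (depth 4)
elk: left child of emu (depth 3)
kit: right child of jay (depth 4)

Path to jay: eel → hen → koi → jay, which is 3 edges.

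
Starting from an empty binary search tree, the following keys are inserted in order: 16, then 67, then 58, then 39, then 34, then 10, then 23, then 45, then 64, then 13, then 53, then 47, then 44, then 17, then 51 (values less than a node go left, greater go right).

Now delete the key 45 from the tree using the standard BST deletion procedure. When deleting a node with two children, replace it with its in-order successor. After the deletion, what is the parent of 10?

16

Insert 16: tree is empty, so 16 becomes the root.
Insert 67: 67 > 16 → go right. Place as right child of 16.
Insert 58: 58 > 16 → go right; 58 < 67 → go left. Place as left child of 67.
Insert 39: 39 > 16 → go right; 39 < 67 → go left; 39 < 58 → go left. Place as left child of 58.
Insert 34: 34 > 16 → go right; 34 < 67 → go left; 34 < 58 → go left; 34 < 39 → go left. Place as left child of 39.
Insert 10: 10 < 16 → go left. Place as left child of 16.
Insert 23: 23 > 16 → go right; 23 < 67 → go left; 23 < 58 → go left; 23 < 39 → go left; 23 < 34 → go left. Place as left child of 34.
Insert 45: 45 > 16 → go right; 45 < 67 → go left; 45 < 58 → go left; 45 > 39 → go right. Place as right child of 39.
Insert 64: 64 > 16 → go right; 64 < 67 → go left; 64 > 58 → go right. Place as right child of 58.
Insert 13: 13 < 16 → go left; 13 > 10 → go right. Place as right child of 10.
Insert 53: 53 > 16 → go right; 53 < 67 → go left; 53 < 58 → go left; 53 > 39 → go right; 53 > 45 → go right. Place as right child of 45.
Insert 47: 47 > 16 → go right; 47 < 67 → go left; 47 < 58 → go left; 47 > 39 → go right; 47 > 45 → go right; 47 < 53 → go left. Place as left child of 53.
Insert 44: 44 > 16 → go right; 44 < 67 → go left; 44 < 58 → go left; 44 > 39 → go right; 44 < 45 → go left. Place as left child of 45.
Insert 17: 17 > 16 → go right; 17 < 67 → go left; 17 < 58 → go left; 17 < 39 → go left; 17 < 34 → go left; 17 < 23 → go left. Place as left child of 23.
Insert 51: 51 > 16 → go right; 51 < 67 → go left; 51 < 58 → go left; 51 > 39 → go right; 51 > 45 → go right; 51 < 53 → go left; 51 > 47 → go right. Place as right child of 47.

Delete 45 (two children — replace with in-order successor).
After deletion, 10's parent is 16.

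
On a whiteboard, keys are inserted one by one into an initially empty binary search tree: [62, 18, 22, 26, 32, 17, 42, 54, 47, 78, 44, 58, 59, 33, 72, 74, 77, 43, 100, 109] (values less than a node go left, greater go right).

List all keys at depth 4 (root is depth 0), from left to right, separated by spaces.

32 77

62: root
18: left child of 62 (depth 1)
22: right child of 18 (depth 2)
26: right child of 22 (depth 3)
32: right child of 26 (depth 4)
17: left child of 18 (depth 2)
42: right child of 32 (depth 5)
54: right child of 42 (depth 6)
47: left child of 54 (depth 7)
78: right child of 62 (depth 1)
44: left child of 47 (depth 8)
58: right child of 54 (depth 7)
59: right child of 58 (depth 8)
33: left child of 42 (depth 6)
72: left child of 78 (depth 2)
74: right child of 72 (depth 3)
77: right child of 74 (depth 4)
43: left child of 44 (depth 9)
100: right child of 78 (depth 2)
109: right child of 100 (depth 3)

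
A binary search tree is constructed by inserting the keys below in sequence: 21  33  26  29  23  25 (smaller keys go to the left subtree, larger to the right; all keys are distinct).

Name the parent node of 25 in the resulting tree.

Insert 21: tree is empty, so 21 becomes the root.
Insert 33: 33 > 21 → go right. Place as right child of 21.
Insert 26: 26 > 21 → go right; 26 < 33 → go left. Place as left child of 33.
Insert 29: 29 > 21 → go right; 29 < 33 → go left; 29 > 26 → go right. Place as right child of 26.
Insert 23: 23 > 21 → go right; 23 < 33 → go left; 23 < 26 → go left. Place as left child of 26.
Insert 25: 25 > 21 → go right; 25 < 33 → go left; 25 < 26 → go left; 25 > 23 → go right. Place as right child of 23.

23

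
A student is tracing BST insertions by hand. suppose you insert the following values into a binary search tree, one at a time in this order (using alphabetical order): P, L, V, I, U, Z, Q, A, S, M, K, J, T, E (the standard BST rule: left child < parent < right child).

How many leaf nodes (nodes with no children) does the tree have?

5

Resulting structure (node: left, right):
  P: L=L, R=V
  L: L=I, R=M
  V: L=U, R=Z
  I: L=A, R=K
  U: L=Q, R=–
  Z: L=–, R=–
  Q: L=–, R=S
  A: L=–, R=E
  S: L=–, R=T
  M: L=–, R=–
  K: L=J, R=–
  J: L=–, R=–
  T: L=–, R=–
  E: L=–, R=–

Leaves: E, J, M, T, Z — 5 in total.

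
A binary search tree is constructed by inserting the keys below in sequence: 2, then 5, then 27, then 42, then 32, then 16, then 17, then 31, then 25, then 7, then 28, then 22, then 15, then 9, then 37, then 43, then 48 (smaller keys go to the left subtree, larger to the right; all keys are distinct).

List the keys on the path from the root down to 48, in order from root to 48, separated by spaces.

Insert 2: tree is empty, so 2 becomes the root.
Insert 5: 5 > 2 → go right. Place as right child of 2.
Insert 27: 27 > 2 → go right; 27 > 5 → go right. Place as right child of 5.
Insert 42: 42 > 2 → go right; 42 > 5 → go right; 42 > 27 → go right. Place as right child of 27.
Insert 32: 32 > 2 → go right; 32 > 5 → go right; 32 > 27 → go right; 32 < 42 → go left. Place as left child of 42.
Insert 16: 16 > 2 → go right; 16 > 5 → go right; 16 < 27 → go left. Place as left child of 27.
Insert 17: 17 > 2 → go right; 17 > 5 → go right; 17 < 27 → go left; 17 > 16 → go right. Place as right child of 16.
Insert 31: 31 > 2 → go right; 31 > 5 → go right; 31 > 27 → go right; 31 < 42 → go left; 31 < 32 → go left. Place as left child of 32.
Insert 25: 25 > 2 → go right; 25 > 5 → go right; 25 < 27 → go left; 25 > 16 → go right; 25 > 17 → go right. Place as right child of 17.
Insert 7: 7 > 2 → go right; 7 > 5 → go right; 7 < 27 → go left; 7 < 16 → go left. Place as left child of 16.
Insert 28: 28 > 2 → go right; 28 > 5 → go right; 28 > 27 → go right; 28 < 42 → go left; 28 < 32 → go left; 28 < 31 → go left. Place as left child of 31.
Insert 22: 22 > 2 → go right; 22 > 5 → go right; 22 < 27 → go left; 22 > 16 → go right; 22 > 17 → go right; 22 < 25 → go left. Place as left child of 25.
Insert 15: 15 > 2 → go right; 15 > 5 → go right; 15 < 27 → go left; 15 < 16 → go left; 15 > 7 → go right. Place as right child of 7.
Insert 9: 9 > 2 → go right; 9 > 5 → go right; 9 < 27 → go left; 9 < 16 → go left; 9 > 7 → go right; 9 < 15 → go left. Place as left child of 15.
Insert 37: 37 > 2 → go right; 37 > 5 → go right; 37 > 27 → go right; 37 < 42 → go left; 37 > 32 → go right. Place as right child of 32.
Insert 43: 43 > 2 → go right; 43 > 5 → go right; 43 > 27 → go right; 43 > 42 → go right. Place as right child of 42.
Insert 48: 48 > 2 → go right; 48 > 5 → go right; 48 > 27 → go right; 48 > 42 → go right; 48 > 43 → go right. Place as right child of 43.

2 5 27 42 43 48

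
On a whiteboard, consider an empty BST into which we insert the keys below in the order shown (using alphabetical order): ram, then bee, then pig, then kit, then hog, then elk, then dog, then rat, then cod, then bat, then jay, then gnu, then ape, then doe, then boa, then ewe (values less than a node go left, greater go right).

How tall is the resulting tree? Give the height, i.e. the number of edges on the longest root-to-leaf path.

8

ram: root
bee: left child of ram (depth 1)
pig: right child of bee (depth 2)
kit: left child of pig (depth 3)
hog: left child of kit (depth 4)
elk: left child of hog (depth 5)
dog: left child of elk (depth 6)
rat: right child of ram (depth 1)
cod: left child of dog (depth 7)
bat: left child of bee (depth 2)
jay: right child of hog (depth 5)
gnu: right child of elk (depth 6)
ape: left child of bat (depth 3)
doe: right child of cod (depth 8)
boa: left child of cod (depth 8)
ewe: left child of gnu (depth 7)

The deepest node is doe at depth 8.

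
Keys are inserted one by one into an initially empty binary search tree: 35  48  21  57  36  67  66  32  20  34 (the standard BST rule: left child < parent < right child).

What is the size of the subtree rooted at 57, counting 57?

Resulting structure (node: left, right):
  35: L=21, R=48
  48: L=36, R=57
  21: L=20, R=32
  57: L=–, R=67
  36: L=–, R=–
  67: L=66, R=–
  66: L=–, R=–
  32: L=–, R=34
  20: L=–, R=–
  34: L=–, R=–

Subtree rooted at 57 contains: 57, 67, 66 — 3 nodes.

3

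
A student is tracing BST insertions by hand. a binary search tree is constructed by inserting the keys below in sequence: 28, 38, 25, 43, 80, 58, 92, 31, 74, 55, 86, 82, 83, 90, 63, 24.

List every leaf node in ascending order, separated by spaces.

Insert 28: tree is empty, so 28 becomes the root.
Insert 38: 38 > 28 → go right. Place as right child of 28.
Insert 25: 25 < 28 → go left. Place as left child of 28.
Insert 43: 43 > 28 → go right; 43 > 38 → go right. Place as right child of 38.
Insert 80: 80 > 28 → go right; 80 > 38 → go right; 80 > 43 → go right. Place as right child of 43.
Insert 58: 58 > 28 → go right; 58 > 38 → go right; 58 > 43 → go right; 58 < 80 → go left. Place as left child of 80.
Insert 92: 92 > 28 → go right; 92 > 38 → go right; 92 > 43 → go right; 92 > 80 → go right. Place as right child of 80.
Insert 31: 31 > 28 → go right; 31 < 38 → go left. Place as left child of 38.
Insert 74: 74 > 28 → go right; 74 > 38 → go right; 74 > 43 → go right; 74 < 80 → go left; 74 > 58 → go right. Place as right child of 58.
Insert 55: 55 > 28 → go right; 55 > 38 → go right; 55 > 43 → go right; 55 < 80 → go left; 55 < 58 → go left. Place as left child of 58.
Insert 86: 86 > 28 → go right; 86 > 38 → go right; 86 > 43 → go right; 86 > 80 → go right; 86 < 92 → go left. Place as left child of 92.
Insert 82: 82 > 28 → go right; 82 > 38 → go right; 82 > 43 → go right; 82 > 80 → go right; 82 < 92 → go left; 82 < 86 → go left. Place as left child of 86.
Insert 83: 83 > 28 → go right; 83 > 38 → go right; 83 > 43 → go right; 83 > 80 → go right; 83 < 92 → go left; 83 < 86 → go left; 83 > 82 → go right. Place as right child of 82.
Insert 90: 90 > 28 → go right; 90 > 38 → go right; 90 > 43 → go right; 90 > 80 → go right; 90 < 92 → go left; 90 > 86 → go right. Place as right child of 86.
Insert 63: 63 > 28 → go right; 63 > 38 → go right; 63 > 43 → go right; 63 < 80 → go left; 63 > 58 → go right; 63 < 74 → go left. Place as left child of 74.
Insert 24: 24 < 28 → go left; 24 < 25 → go left. Place as left child of 25.

24 31 55 63 83 90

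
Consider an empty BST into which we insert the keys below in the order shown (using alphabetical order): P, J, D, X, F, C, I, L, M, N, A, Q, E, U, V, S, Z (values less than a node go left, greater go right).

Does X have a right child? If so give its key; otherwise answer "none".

Insert P: tree is empty, so P becomes the root.
Insert J: J < P → go left. Place as left child of P.
Insert D: D < P → go left; D < J → go left. Place as left child of J.
Insert X: X > P → go right. Place as right child of P.
Insert F: F < P → go left; F < J → go left; F > D → go right. Place as right child of D.
Insert C: C < P → go left; C < J → go left; C < D → go left. Place as left child of D.
Insert I: I < P → go left; I < J → go left; I > D → go right; I > F → go right. Place as right child of F.
Insert L: L < P → go left; L > J → go right. Place as right child of J.
Insert M: M < P → go left; M > J → go right; M > L → go right. Place as right child of L.
Insert N: N < P → go left; N > J → go right; N > L → go right; N > M → go right. Place as right child of M.
Insert A: A < P → go left; A < J → go left; A < D → go left; A < C → go left. Place as left child of C.
Insert Q: Q > P → go right; Q < X → go left. Place as left child of X.
Insert E: E < P → go left; E < J → go left; E > D → go right; E < F → go left. Place as left child of F.
Insert U: U > P → go right; U < X → go left; U > Q → go right. Place as right child of Q.
Insert V: V > P → go right; V < X → go left; V > Q → go right; V > U → go right. Place as right child of U.
Insert S: S > P → go right; S < X → go left; S > Q → go right; S < U → go left. Place as left child of U.
Insert Z: Z > P → go right; Z > X → go right. Place as right child of X.

Z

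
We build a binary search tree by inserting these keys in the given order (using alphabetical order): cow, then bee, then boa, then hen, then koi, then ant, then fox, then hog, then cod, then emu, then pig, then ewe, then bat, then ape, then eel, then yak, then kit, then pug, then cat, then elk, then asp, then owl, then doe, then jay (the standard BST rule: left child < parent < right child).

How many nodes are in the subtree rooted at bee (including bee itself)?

8

cow: root
bee: left child of cow (depth 1)
boa: right child of bee (depth 2)
hen: right child of cow (depth 1)
koi: right child of hen (depth 2)
ant: left child of bee (depth 2)
fox: left child of hen (depth 2)
hog: left child of koi (depth 3)
cod: right child of boa (depth 3)
emu: left child of fox (depth 3)
pig: right child of koi (depth 3)
ewe: right child of emu (depth 4)
bat: right child of ant (depth 3)
ape: left child of bat (depth 4)
eel: left child of emu (depth 4)
yak: right child of pig (depth 4)
kit: right child of hog (depth 4)
pug: left child of yak (depth 5)
cat: left child of cod (depth 4)
elk: right child of eel (depth 5)
asp: right child of ape (depth 5)
owl: left child of pig (depth 4)
doe: left child of eel (depth 5)
jay: left child of kit (depth 5)

Subtree rooted at bee contains: bee, ant, bat, ape, asp, boa, cod, cat — 8 nodes.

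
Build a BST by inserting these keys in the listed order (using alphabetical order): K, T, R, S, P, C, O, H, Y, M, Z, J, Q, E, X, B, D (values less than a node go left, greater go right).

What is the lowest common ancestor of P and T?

Insert K: tree is empty, so K becomes the root.
Insert T: T > K → go right. Place as right child of K.
Insert R: R > K → go right; R < T → go left. Place as left child of T.
Insert S: S > K → go right; S < T → go left; S > R → go right. Place as right child of R.
Insert P: P > K → go right; P < T → go left; P < R → go left. Place as left child of R.
Insert C: C < K → go left. Place as left child of K.
Insert O: O > K → go right; O < T → go left; O < R → go left; O < P → go left. Place as left child of P.
Insert H: H < K → go left; H > C → go right. Place as right child of C.
Insert Y: Y > K → go right; Y > T → go right. Place as right child of T.
Insert M: M > K → go right; M < T → go left; M < R → go left; M < P → go left; M < O → go left. Place as left child of O.
Insert Z: Z > K → go right; Z > T → go right; Z > Y → go right. Place as right child of Y.
Insert J: J < K → go left; J > C → go right; J > H → go right. Place as right child of H.
Insert Q: Q > K → go right; Q < T → go left; Q < R → go left; Q > P → go right. Place as right child of P.
Insert E: E < K → go left; E > C → go right; E < H → go left. Place as left child of H.
Insert X: X > K → go right; X > T → go right; X < Y → go left. Place as left child of Y.
Insert B: B < K → go left; B < C → go left. Place as left child of C.
Insert D: D < K → go left; D > C → go right; D < H → go left; D < E → go left. Place as left child of E.

Path to P: K → T → R → P
Path to T: K → T
T lies on both paths and is an ancestor of the other node.

T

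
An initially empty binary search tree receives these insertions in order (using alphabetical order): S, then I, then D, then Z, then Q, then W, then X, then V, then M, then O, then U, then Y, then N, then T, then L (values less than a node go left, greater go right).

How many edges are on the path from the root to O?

Insert S: tree is empty, so S becomes the root.
Insert I: I < S → go left. Place as left child of S.
Insert D: D < S → go left; D < I → go left. Place as left child of I.
Insert Z: Z > S → go right. Place as right child of S.
Insert Q: Q < S → go left; Q > I → go right. Place as right child of I.
Insert W: W > S → go right; W < Z → go left. Place as left child of Z.
Insert X: X > S → go right; X < Z → go left; X > W → go right. Place as right child of W.
Insert V: V > S → go right; V < Z → go left; V < W → go left. Place as left child of W.
Insert M: M < S → go left; M > I → go right; M < Q → go left. Place as left child of Q.
Insert O: O < S → go left; O > I → go right; O < Q → go left; O > M → go right. Place as right child of M.
Insert U: U > S → go right; U < Z → go left; U < W → go left; U < V → go left. Place as left child of V.
Insert Y: Y > S → go right; Y < Z → go left; Y > W → go right; Y > X → go right. Place as right child of X.
Insert N: N < S → go left; N > I → go right; N < Q → go left; N > M → go right; N < O → go left. Place as left child of O.
Insert T: T > S → go right; T < Z → go left; T < W → go left; T < V → go left; T < U → go left. Place as left child of U.
Insert L: L < S → go left; L > I → go right; L < Q → go left; L < M → go left. Place as left child of M.

Path to O: S → I → Q → M → O, which is 4 edges.

4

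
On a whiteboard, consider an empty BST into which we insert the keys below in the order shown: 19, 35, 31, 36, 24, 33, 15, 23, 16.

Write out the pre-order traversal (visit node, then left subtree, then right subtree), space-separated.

19: root
35: right child of 19 (depth 1)
31: left child of 35 (depth 2)
36: right child of 35 (depth 2)
24: left child of 31 (depth 3)
33: right child of 31 (depth 3)
15: left child of 19 (depth 1)
23: left child of 24 (depth 4)
16: right child of 15 (depth 2)

19 15 16 35 31 24 23 33 36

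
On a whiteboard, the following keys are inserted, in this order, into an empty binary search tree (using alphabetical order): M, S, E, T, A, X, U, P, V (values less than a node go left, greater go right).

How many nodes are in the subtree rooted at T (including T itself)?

4

Insert M: tree is empty, so M becomes the root.
Insert S: S > M → go right. Place as right child of M.
Insert E: E < M → go left. Place as left child of M.
Insert T: T > M → go right; T > S → go right. Place as right child of S.
Insert A: A < M → go left; A < E → go left. Place as left child of E.
Insert X: X > M → go right; X > S → go right; X > T → go right. Place as right child of T.
Insert U: U > M → go right; U > S → go right; U > T → go right; U < X → go left. Place as left child of X.
Insert P: P > M → go right; P < S → go left. Place as left child of S.
Insert V: V > M → go right; V > S → go right; V > T → go right; V < X → go left; V > U → go right. Place as right child of U.

Subtree rooted at T contains: T, X, U, V — 4 nodes.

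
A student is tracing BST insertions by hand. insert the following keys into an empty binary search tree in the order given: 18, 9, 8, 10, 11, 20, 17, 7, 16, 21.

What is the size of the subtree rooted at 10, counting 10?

4

Insert 18: tree is empty, so 18 becomes the root.
Insert 9: 9 < 18 → go left. Place as left child of 18.
Insert 8: 8 < 18 → go left; 8 < 9 → go left. Place as left child of 9.
Insert 10: 10 < 18 → go left; 10 > 9 → go right. Place as right child of 9.
Insert 11: 11 < 18 → go left; 11 > 9 → go right; 11 > 10 → go right. Place as right child of 10.
Insert 20: 20 > 18 → go right. Place as right child of 18.
Insert 17: 17 < 18 → go left; 17 > 9 → go right; 17 > 10 → go right; 17 > 11 → go right. Place as right child of 11.
Insert 7: 7 < 18 → go left; 7 < 9 → go left; 7 < 8 → go left. Place as left child of 8.
Insert 16: 16 < 18 → go left; 16 > 9 → go right; 16 > 10 → go right; 16 > 11 → go right; 16 < 17 → go left. Place as left child of 17.
Insert 21: 21 > 18 → go right; 21 > 20 → go right. Place as right child of 20.

Subtree rooted at 10 contains: 10, 11, 17, 16 — 4 nodes.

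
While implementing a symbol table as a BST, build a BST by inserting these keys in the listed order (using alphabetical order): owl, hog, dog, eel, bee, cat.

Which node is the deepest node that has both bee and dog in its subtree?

dog

owl: root
hog: left child of owl (depth 1)
dog: left child of hog (depth 2)
eel: right child of dog (depth 3)
bee: left child of dog (depth 3)
cat: right child of bee (depth 4)

Path to bee: owl → hog → dog → bee
Path to dog: owl → hog → dog
dog lies on both paths and is an ancestor of the other node.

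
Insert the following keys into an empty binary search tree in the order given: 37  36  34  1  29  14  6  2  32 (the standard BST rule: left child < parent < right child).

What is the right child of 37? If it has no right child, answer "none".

none

Insert 37: tree is empty, so 37 becomes the root.
Insert 36: 36 < 37 → go left. Place as left child of 37.
Insert 34: 34 < 37 → go left; 34 < 36 → go left. Place as left child of 36.
Insert 1: 1 < 37 → go left; 1 < 36 → go left; 1 < 34 → go left. Place as left child of 34.
Insert 29: 29 < 37 → go left; 29 < 36 → go left; 29 < 34 → go left; 29 > 1 → go right. Place as right child of 1.
Insert 14: 14 < 37 → go left; 14 < 36 → go left; 14 < 34 → go left; 14 > 1 → go right; 14 < 29 → go left. Place as left child of 29.
Insert 6: 6 < 37 → go left; 6 < 36 → go left; 6 < 34 → go left; 6 > 1 → go right; 6 < 29 → go left; 6 < 14 → go left. Place as left child of 14.
Insert 2: 2 < 37 → go left; 2 < 36 → go left; 2 < 34 → go left; 2 > 1 → go right; 2 < 29 → go left; 2 < 14 → go left; 2 < 6 → go left. Place as left child of 6.
Insert 32: 32 < 37 → go left; 32 < 36 → go left; 32 < 34 → go left; 32 > 1 → go right; 32 > 29 → go right. Place as right child of 29.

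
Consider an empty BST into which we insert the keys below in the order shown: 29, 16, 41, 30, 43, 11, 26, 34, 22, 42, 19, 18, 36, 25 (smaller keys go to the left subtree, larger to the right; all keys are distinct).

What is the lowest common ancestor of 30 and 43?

41

Resulting structure (node: left, right):
  29: L=16, R=41
  16: L=11, R=26
  41: L=30, R=43
  30: L=–, R=34
  43: L=42, R=–
  11: L=–, R=–
  26: L=22, R=–
  34: L=–, R=36
  22: L=19, R=25
  42: L=–, R=–
  19: L=18, R=–
  18: L=–, R=–
  36: L=–, R=–
  25: L=–, R=–

Path to 30: 29 → 41 → 30
Path to 43: 29 → 41 → 43
The paths share a prefix ending at 41, then split left and right.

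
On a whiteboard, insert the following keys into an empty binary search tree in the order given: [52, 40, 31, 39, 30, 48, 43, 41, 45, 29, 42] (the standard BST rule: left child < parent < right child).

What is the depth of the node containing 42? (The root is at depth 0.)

Insert 52: tree is empty, so 52 becomes the root.
Insert 40: 40 < 52 → go left. Place as left child of 52.
Insert 31: 31 < 52 → go left; 31 < 40 → go left. Place as left child of 40.
Insert 39: 39 < 52 → go left; 39 < 40 → go left; 39 > 31 → go right. Place as right child of 31.
Insert 30: 30 < 52 → go left; 30 < 40 → go left; 30 < 31 → go left. Place as left child of 31.
Insert 48: 48 < 52 → go left; 48 > 40 → go right. Place as right child of 40.
Insert 43: 43 < 52 → go left; 43 > 40 → go right; 43 < 48 → go left. Place as left child of 48.
Insert 41: 41 < 52 → go left; 41 > 40 → go right; 41 < 48 → go left; 41 < 43 → go left. Place as left child of 43.
Insert 45: 45 < 52 → go left; 45 > 40 → go right; 45 < 48 → go left; 45 > 43 → go right. Place as right child of 43.
Insert 29: 29 < 52 → go left; 29 < 40 → go left; 29 < 31 → go left; 29 < 30 → go left. Place as left child of 30.
Insert 42: 42 < 52 → go left; 42 > 40 → go right; 42 < 48 → go left; 42 < 43 → go left; 42 > 41 → go right. Place as right child of 41.

Path to 42: 52 → 40 → 48 → 43 → 41 → 42, which is 5 edges.

5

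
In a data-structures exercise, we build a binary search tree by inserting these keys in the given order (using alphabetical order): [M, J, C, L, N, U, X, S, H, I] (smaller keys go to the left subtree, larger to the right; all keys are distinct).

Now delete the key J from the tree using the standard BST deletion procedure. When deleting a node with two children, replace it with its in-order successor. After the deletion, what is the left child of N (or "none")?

none

Resulting structure (node: left, right):
  M: L=J, R=N
  J: L=C, R=L
  C: L=–, R=H
  L: L=–, R=–
  N: L=–, R=U
  U: L=S, R=X
  X: L=–, R=–
  S: L=–, R=–
  H: L=–, R=I
  I: L=–, R=–

Delete J (two children — replace with in-order successor).
After deletion, N's left child: none.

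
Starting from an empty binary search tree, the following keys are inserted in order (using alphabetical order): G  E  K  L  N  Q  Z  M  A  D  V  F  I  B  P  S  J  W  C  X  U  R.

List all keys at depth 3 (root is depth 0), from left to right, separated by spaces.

D J N

Resulting structure (node: left, right):
  G: L=E, R=K
  E: L=A, R=F
  K: L=I, R=L
  L: L=–, R=N
  N: L=M, R=Q
  Q: L=P, R=Z
  Z: L=V, R=–
  M: L=–, R=–
  A: L=–, R=D
  D: L=B, R=–
  V: L=S, R=W
  F: L=–, R=–
  I: L=–, R=J
  B: L=–, R=C
  P: L=–, R=–
  S: L=R, R=U
  J: L=–, R=–
  W: L=–, R=X
  C: L=–, R=–
  X: L=–, R=–
  U: L=–, R=–
  R: L=–, R=–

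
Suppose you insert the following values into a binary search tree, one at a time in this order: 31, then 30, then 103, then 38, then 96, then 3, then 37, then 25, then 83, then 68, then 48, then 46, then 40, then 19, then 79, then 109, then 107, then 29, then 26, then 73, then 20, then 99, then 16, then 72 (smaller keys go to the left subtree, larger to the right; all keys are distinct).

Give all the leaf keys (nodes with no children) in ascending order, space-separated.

Insert 31: tree is empty, so 31 becomes the root.
Insert 30: 30 < 31 → go left. Place as left child of 31.
Insert 103: 103 > 31 → go right. Place as right child of 31.
Insert 38: 38 > 31 → go right; 38 < 103 → go left. Place as left child of 103.
Insert 96: 96 > 31 → go right; 96 < 103 → go left; 96 > 38 → go right. Place as right child of 38.
Insert 3: 3 < 31 → go left; 3 < 30 → go left. Place as left child of 30.
Insert 37: 37 > 31 → go right; 37 < 103 → go left; 37 < 38 → go left. Place as left child of 38.
Insert 25: 25 < 31 → go left; 25 < 30 → go left; 25 > 3 → go right. Place as right child of 3.
Insert 83: 83 > 31 → go right; 83 < 103 → go left; 83 > 38 → go right; 83 < 96 → go left. Place as left child of 96.
Insert 68: 68 > 31 → go right; 68 < 103 → go left; 68 > 38 → go right; 68 < 96 → go left; 68 < 83 → go left. Place as left child of 83.
Insert 48: 48 > 31 → go right; 48 < 103 → go left; 48 > 38 → go right; 48 < 96 → go left; 48 < 83 → go left; 48 < 68 → go left. Place as left child of 68.
Insert 46: 46 > 31 → go right; 46 < 103 → go left; 46 > 38 → go right; 46 < 96 → go left; 46 < 83 → go left; 46 < 68 → go left; 46 < 48 → go left. Place as left child of 48.
Insert 40: 40 > 31 → go right; 40 < 103 → go left; 40 > 38 → go right; 40 < 96 → go left; 40 < 83 → go left; 40 < 68 → go left; 40 < 48 → go left; 40 < 46 → go left. Place as left child of 46.
Insert 19: 19 < 31 → go left; 19 < 30 → go left; 19 > 3 → go right; 19 < 25 → go left. Place as left child of 25.
Insert 79: 79 > 31 → go right; 79 < 103 → go left; 79 > 38 → go right; 79 < 96 → go left; 79 < 83 → go left; 79 > 68 → go right. Place as right child of 68.
Insert 109: 109 > 31 → go right; 109 > 103 → go right. Place as right child of 103.
Insert 107: 107 > 31 → go right; 107 > 103 → go right; 107 < 109 → go left. Place as left child of 109.
Insert 29: 29 < 31 → go left; 29 < 30 → go left; 29 > 3 → go right; 29 > 25 → go right. Place as right child of 25.
Insert 26: 26 < 31 → go left; 26 < 30 → go left; 26 > 3 → go right; 26 > 25 → go right; 26 < 29 → go left. Place as left child of 29.
Insert 73: 73 > 31 → go right; 73 < 103 → go left; 73 > 38 → go right; 73 < 96 → go left; 73 < 83 → go left; 73 > 68 → go right; 73 < 79 → go left. Place as left child of 79.
Insert 20: 20 < 31 → go left; 20 < 30 → go left; 20 > 3 → go right; 20 < 25 → go left; 20 > 19 → go right. Place as right child of 19.
Insert 99: 99 > 31 → go right; 99 < 103 → go left; 99 > 38 → go right; 99 > 96 → go right. Place as right child of 96.
Insert 16: 16 < 31 → go left; 16 < 30 → go left; 16 > 3 → go right; 16 < 25 → go left; 16 < 19 → go left. Place as left child of 19.
Insert 72: 72 > 31 → go right; 72 < 103 → go left; 72 > 38 → go right; 72 < 96 → go left; 72 < 83 → go left; 72 > 68 → go right; 72 < 79 → go left; 72 < 73 → go left. Place as left child of 73.

16 20 26 37 40 72 99 107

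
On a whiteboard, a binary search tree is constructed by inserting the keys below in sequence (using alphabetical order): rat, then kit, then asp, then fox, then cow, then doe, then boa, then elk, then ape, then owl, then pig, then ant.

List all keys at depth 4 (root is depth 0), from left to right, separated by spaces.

Resulting structure (node: left, right):
  rat: L=kit, R=–
  kit: L=asp, R=owl
  asp: L=ape, R=fox
  fox: L=cow, R=–
  cow: L=boa, R=doe
  doe: L=–, R=elk
  boa: L=–, R=–
  elk: L=–, R=–
  ape: L=ant, R=–
  owl: L=–, R=pig
  pig: L=–, R=–
  ant: L=–, R=–

ant cow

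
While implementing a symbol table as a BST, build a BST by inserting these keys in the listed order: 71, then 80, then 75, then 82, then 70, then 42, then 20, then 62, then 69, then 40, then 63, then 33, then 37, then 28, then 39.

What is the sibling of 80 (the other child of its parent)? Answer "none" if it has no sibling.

70

Resulting structure (node: left, right):
  71: L=70, R=80
  80: L=75, R=82
  75: L=–, R=–
  82: L=–, R=–
  70: L=42, R=–
  42: L=20, R=62
  20: L=–, R=40
  62: L=–, R=69
  69: L=63, R=–
  40: L=33, R=–
  63: L=–, R=–
  33: L=28, R=37
  37: L=–, R=39
  28: L=–, R=–
  39: L=–, R=–

80's parent is 71; the other child of 71 is 70.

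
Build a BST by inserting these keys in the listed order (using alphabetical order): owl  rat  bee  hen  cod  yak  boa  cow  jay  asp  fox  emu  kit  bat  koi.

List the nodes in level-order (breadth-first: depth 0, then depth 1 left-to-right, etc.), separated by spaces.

Insert owl: tree is empty, so owl becomes the root.
Insert rat: rat > owl → go right. Place as right child of owl.
Insert bee: bee < owl → go left. Place as left child of owl.
Insert hen: hen < owl → go left; hen > bee → go right. Place as right child of bee.
Insert cod: cod < owl → go left; cod > bee → go right; cod < hen → go left. Place as left child of hen.
Insert yak: yak > owl → go right; yak > rat → go right. Place as right child of rat.
Insert boa: boa < owl → go left; boa > bee → go right; boa < hen → go left; boa < cod → go left. Place as left child of cod.
Insert cow: cow < owl → go left; cow > bee → go right; cow < hen → go left; cow > cod → go right. Place as right child of cod.
Insert jay: jay < owl → go left; jay > bee → go right; jay > hen → go right. Place as right child of hen.
Insert asp: asp < owl → go left; asp < bee → go left. Place as left child of bee.
Insert fox: fox < owl → go left; fox > bee → go right; fox < hen → go left; fox > cod → go right; fox > cow → go right. Place as right child of cow.
Insert emu: emu < owl → go left; emu > bee → go right; emu < hen → go left; emu > cod → go right; emu > cow → go right; emu < fox → go left. Place as left child of fox.
Insert kit: kit < owl → go left; kit > bee → go right; kit > hen → go right; kit > jay → go right. Place as right child of jay.
Insert bat: bat < owl → go left; bat < bee → go left; bat > asp → go right. Place as right child of asp.
Insert koi: koi < owl → go left; koi > bee → go right; koi > hen → go right; koi > jay → go right; koi > kit → go right. Place as right child of kit.

owl bee rat asp hen yak bat cod jay boa cow kit fox koi emu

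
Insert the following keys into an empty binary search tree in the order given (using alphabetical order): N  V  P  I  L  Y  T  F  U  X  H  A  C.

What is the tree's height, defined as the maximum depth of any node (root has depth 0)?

4

Resulting structure (node: left, right):
  N: L=I, R=V
  V: L=P, R=Y
  P: L=–, R=T
  I: L=F, R=L
  L: L=–, R=–
  Y: L=X, R=–
  T: L=–, R=U
  F: L=A, R=H
  U: L=–, R=–
  X: L=–, R=–
  H: L=–, R=–
  A: L=–, R=C
  C: L=–, R=–

The deepest node is U at depth 4.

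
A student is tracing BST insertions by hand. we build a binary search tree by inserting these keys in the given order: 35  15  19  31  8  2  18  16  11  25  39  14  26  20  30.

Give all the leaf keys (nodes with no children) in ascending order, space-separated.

2 14 16 20 30 39

35: root
15: left child of 35 (depth 1)
19: right child of 15 (depth 2)
31: right child of 19 (depth 3)
8: left child of 15 (depth 2)
2: left child of 8 (depth 3)
18: left child of 19 (depth 3)
16: left child of 18 (depth 4)
11: right child of 8 (depth 3)
25: left child of 31 (depth 4)
39: right child of 35 (depth 1)
14: right child of 11 (depth 4)
26: right child of 25 (depth 5)
20: left child of 25 (depth 5)
30: right child of 26 (depth 6)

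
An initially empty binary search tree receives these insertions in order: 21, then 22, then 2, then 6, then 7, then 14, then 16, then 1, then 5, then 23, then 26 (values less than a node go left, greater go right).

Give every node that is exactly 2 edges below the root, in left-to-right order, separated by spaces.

Insert 21: tree is empty, so 21 becomes the root.
Insert 22: 22 > 21 → go right. Place as right child of 21.
Insert 2: 2 < 21 → go left. Place as left child of 21.
Insert 6: 6 < 21 → go left; 6 > 2 → go right. Place as right child of 2.
Insert 7: 7 < 21 → go left; 7 > 2 → go right; 7 > 6 → go right. Place as right child of 6.
Insert 14: 14 < 21 → go left; 14 > 2 → go right; 14 > 6 → go right; 14 > 7 → go right. Place as right child of 7.
Insert 16: 16 < 21 → go left; 16 > 2 → go right; 16 > 6 → go right; 16 > 7 → go right; 16 > 14 → go right. Place as right child of 14.
Insert 1: 1 < 21 → go left; 1 < 2 → go left. Place as left child of 2.
Insert 5: 5 < 21 → go left; 5 > 2 → go right; 5 < 6 → go left. Place as left child of 6.
Insert 23: 23 > 21 → go right; 23 > 22 → go right. Place as right child of 22.
Insert 26: 26 > 21 → go right; 26 > 22 → go right; 26 > 23 → go right. Place as right child of 23.

1 6 23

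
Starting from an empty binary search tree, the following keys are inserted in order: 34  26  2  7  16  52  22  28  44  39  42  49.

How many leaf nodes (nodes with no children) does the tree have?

4

Insert 34: tree is empty, so 34 becomes the root.
Insert 26: 26 < 34 → go left. Place as left child of 34.
Insert 2: 2 < 34 → go left; 2 < 26 → go left. Place as left child of 26.
Insert 7: 7 < 34 → go left; 7 < 26 → go left; 7 > 2 → go right. Place as right child of 2.
Insert 16: 16 < 34 → go left; 16 < 26 → go left; 16 > 2 → go right; 16 > 7 → go right. Place as right child of 7.
Insert 52: 52 > 34 → go right. Place as right child of 34.
Insert 22: 22 < 34 → go left; 22 < 26 → go left; 22 > 2 → go right; 22 > 7 → go right; 22 > 16 → go right. Place as right child of 16.
Insert 28: 28 < 34 → go left; 28 > 26 → go right. Place as right child of 26.
Insert 44: 44 > 34 → go right; 44 < 52 → go left. Place as left child of 52.
Insert 39: 39 > 34 → go right; 39 < 52 → go left; 39 < 44 → go left. Place as left child of 44.
Insert 42: 42 > 34 → go right; 42 < 52 → go left; 42 < 44 → go left; 42 > 39 → go right. Place as right child of 39.
Insert 49: 49 > 34 → go right; 49 < 52 → go left; 49 > 44 → go right. Place as right child of 44.

Leaves: 22, 28, 42, 49 — 4 in total.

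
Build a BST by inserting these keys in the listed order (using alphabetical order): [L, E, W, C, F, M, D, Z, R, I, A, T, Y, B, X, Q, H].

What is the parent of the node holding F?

Resulting structure (node: left, right):
  L: L=E, R=W
  E: L=C, R=F
  W: L=M, R=Z
  C: L=A, R=D
  F: L=–, R=I
  M: L=–, R=R
  D: L=–, R=–
  Z: L=Y, R=–
  R: L=Q, R=T
  I: L=H, R=–
  A: L=–, R=B
  T: L=–, R=–
  Y: L=X, R=–
  B: L=–, R=–
  X: L=–, R=–
  Q: L=–, R=–
  H: L=–, R=–

E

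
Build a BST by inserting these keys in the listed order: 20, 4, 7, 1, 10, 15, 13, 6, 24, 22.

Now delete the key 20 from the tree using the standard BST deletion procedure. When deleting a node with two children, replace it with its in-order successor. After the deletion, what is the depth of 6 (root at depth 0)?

20: root
4: left child of 20 (depth 1)
7: right child of 4 (depth 2)
1: left child of 4 (depth 2)
10: right child of 7 (depth 3)
15: right child of 10 (depth 4)
13: left child of 15 (depth 5)
6: left child of 7 (depth 3)
24: right child of 20 (depth 1)
22: left child of 24 (depth 2)

Delete 20 (two children — replace with in-order successor).
After deletion, path to 6: 22 → 4 → 7 → 6.

3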